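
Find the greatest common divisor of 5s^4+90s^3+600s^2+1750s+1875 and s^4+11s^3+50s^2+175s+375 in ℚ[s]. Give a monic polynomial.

s^2+10s+25

Euclidean algorithm in ℚ[s]:
  5s^4+90s^3+600s^2+1750s+1875 = (5)(s^4+11s^3+50s^2+175s+375) + (35s^3+350s^2+875s)
  s^4+11s^3+50s^2+175s+375 = ((1/35)s+1/35)(35s^3+350s^2+875s) + (15s^2+150s+375)
  35s^3+350s^2+875s = ((7/3)s)(15s^2+150s+375) + (0)
Last nonzero remainder: 15s^2+150s+375. Dividing through by 15 gives the monic gcd s^2+10s+25.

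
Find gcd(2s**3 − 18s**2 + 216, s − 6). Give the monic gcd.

s − 6

By polynomial division,
  2s**3 − 18s**2 + 216 = (2s**2 − 6s − 36)(s − 6) + (0)
The last nonzero remainder s − 6 is already monic.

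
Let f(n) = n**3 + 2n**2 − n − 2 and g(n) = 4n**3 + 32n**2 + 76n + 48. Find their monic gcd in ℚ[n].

n + 1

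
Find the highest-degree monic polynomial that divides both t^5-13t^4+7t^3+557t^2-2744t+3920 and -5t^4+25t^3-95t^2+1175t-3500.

By polynomial division,
  t^5-13t^4+7t^3+557t^2-2744t+3920 = (-(1/5)t+8/5)(-5t^4+25t^3-95t^2+1175t-3500) + (-52t^3+944t^2-5324t+9520)
  -5t^4+25t^3-95t^2+1175t-3500 = ((5/52)t+855/676)(-52t^3+944t^2-5324t+9520) + (-(131320/169)t^2+(1181880/169)t-2626400/169)
  -52t^3+944t^2-5324t+9520 = ((2197/32830)t-2873/4690)(-(131320/169)t^2+(1181880/169)t-2626400/169) + (0)
Last nonzero remainder: -(131320/169)t^2+(1181880/169)t-2626400/169. Dividing through by -131320/169 gives the monic gcd t^2-9t+20.

t^2-9t+20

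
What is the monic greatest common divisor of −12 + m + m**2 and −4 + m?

Repeated division with remainder:
  m**2 + m − 12 = (m + 5)(m − 4) + (8)
  m − 4 = ((1/8)m − 1/2)(8) + (0)
The last nonzero remainder is the constant 8, so the polynomials are coprime and gcd = 1.

1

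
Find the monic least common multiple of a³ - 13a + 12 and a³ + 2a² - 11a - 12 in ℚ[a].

a⁴ + a³ - 13a² - a + 12

Apply the Euclidean algorithm:
  a³ - 13a + 12 = (a³ + 2a² - 11a - 12) + (-2a² - 2a + 24)
  a³ + 2a² - 11a - 12 = (-(1/2)a - 1/2)(-2a² - 2a + 24) + (0)
Last nonzero remainder: -2a² - 2a + 24. Dividing through by -2 gives the monic gcd a² + a - 12.
Then lcm(f, g) = f·g / gcd(f, g); expanding and making the result monic gives the answer.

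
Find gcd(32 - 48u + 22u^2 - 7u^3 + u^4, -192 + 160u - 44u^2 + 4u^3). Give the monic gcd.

-4 + u

Apply the Euclidean algorithm:
  u^4 - 7u^3 + 22u^2 - 48u + 32 = ((1/4)u + 1)(4u^3 - 44u^2 + 160u - 192) + (26u^2 - 160u + 224)
  4u^3 - 44u^2 + 160u - 192 = ((2/13)u - 126/169)(26u^2 - 160u + 224) + ((1056/169)u - 4224/169)
  26u^2 - 160u + 224 = ((2197/528)u - 1183/132)((1056/169)u - 4224/169) + (0)
Last nonzero remainder: (1056/169)u - 4224/169. Dividing through by 1056/169 gives the monic gcd u - 4.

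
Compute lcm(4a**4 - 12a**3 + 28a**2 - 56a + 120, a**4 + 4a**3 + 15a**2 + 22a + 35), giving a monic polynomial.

a**6 + 5a**4 - 14a**3 + 37a**2 - 8a + 210

Repeated division with remainder:
  4a**4 - 12a**3 + 28a**2 - 56a + 120 = (4)(a**4 + 4a**3 + 15a**2 + 22a + 35) + (-28a**3 - 32a**2 - 144a - 20)
  a**4 + 4a**3 + 15a**2 + 22a + 35 = (-(1/28)a - 5/49)(-28a**3 - 32a**2 - 144a - 20) + ((323/49)a**2 + (323/49)a + 1615/49)
  -28a**3 - 32a**2 - 144a - 20 = (-(1372/323)a - 196/323)((323/49)a**2 + (323/49)a + 1615/49) + (0)
Last nonzero remainder: (323/49)a**2 + (323/49)a + 1615/49. Dividing through by 323/49 gives the monic gcd a**2 + a + 5.
Then lcm(f, g) = f·g / gcd(f, g); expanding and making the result monic gives the answer.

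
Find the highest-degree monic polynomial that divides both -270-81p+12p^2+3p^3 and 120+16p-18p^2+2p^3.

-5+p

Euclidean algorithm in ℚ[p]:
  3p^3+12p^2-81p-270 = (3/2)(2p^3-18p^2+16p+120) + (39p^2-105p-450)
  2p^3-18p^2+16p+120 = ((2/39)p-164/507)(39p^2-105p-450) + ((864/169)p-4320/169)
  39p^2-105p-450 = ((2197/288)p+845/48)((864/169)p-4320/169) + (0)
Last nonzero remainder: (864/169)p-4320/169. Dividing through by 864/169 gives the monic gcd p-5.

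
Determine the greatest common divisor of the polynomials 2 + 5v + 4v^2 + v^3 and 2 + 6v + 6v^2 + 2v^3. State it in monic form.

1 + 2v + v^2

Repeated division with remainder:
  v^3 + 4v^2 + 5v + 2 = (1/2)(2v^3 + 6v^2 + 6v + 2) + (v^2 + 2v + 1)
  2v^3 + 6v^2 + 6v + 2 = (2v + 2)(v^2 + 2v + 1) + (0)
The last nonzero remainder v^2 + 2v + 1 is already monic.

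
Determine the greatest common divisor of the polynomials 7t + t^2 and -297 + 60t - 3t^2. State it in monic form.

Repeated division with remainder:
  t^2 + 7t = (-1/3)(-3t^2 + 60t - 297) + (27t - 99)
  -3t^2 + 60t - 297 = (-(1/9)t + 49/27)(27t - 99) + (-352/3)
  27t - 99 = (-(81/352)t + 27/32)(-352/3) + (0)
The last nonzero remainder is the constant -352/3, so the polynomials are coprime and gcd = 1.

1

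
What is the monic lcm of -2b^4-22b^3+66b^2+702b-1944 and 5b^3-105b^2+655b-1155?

b^6-7b^5-154b^4+1090b^3+4749b^2-44523b+74844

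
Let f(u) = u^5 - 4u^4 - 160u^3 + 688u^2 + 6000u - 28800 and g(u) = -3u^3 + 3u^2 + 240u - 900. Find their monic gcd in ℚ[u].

u^2 + 4u - 60

By polynomial division,
  u^5 - 4u^4 - 160u^3 + 688u^2 + 6000u - 28800 = (-(1/3)u^2 + u + 83/3)(-3u^3 + 3u^2 + 240u - 900) + (65u^2 + 260u - 3900)
  -3u^3 + 3u^2 + 240u - 900 = (-(3/65)u + 3/13)(65u^2 + 260u - 3900) + (0)
Last nonzero remainder: 65u^2 + 260u - 3900. Dividing through by 65 gives the monic gcd u^2 + 4u - 60.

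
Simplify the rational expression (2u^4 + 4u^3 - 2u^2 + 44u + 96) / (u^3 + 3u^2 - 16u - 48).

(2u^3 - 2u^2 + 4u + 32)/(u^2 - 16)

Repeated division with remainder:
  2u^4 + 4u^3 - 2u^2 + 44u + 96 = (2u - 2)(u^3 + 3u^2 - 16u - 48) + (36u^2 + 108u)
  u^3 + 3u^2 - 16u - 48 = ((1/36)u)(36u^2 + 108u) + (-16u - 48)
  36u^2 + 108u = (-(9/4)u)(-16u - 48) + (0)
Last nonzero remainder: -16u - 48. Dividing through by -16 gives the monic gcd u + 3.
Cancel u + 3 from numerator and denominator to get the reduced form.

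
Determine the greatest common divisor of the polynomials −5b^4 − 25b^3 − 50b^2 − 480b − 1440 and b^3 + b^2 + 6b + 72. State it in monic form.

Repeated division with remainder:
  −5b^4 − 25b^3 − 50b^2 − 480b − 1440 = (−5b − 20)(b^3 + b^2 + 6b + 72) + (0)
The last nonzero remainder b^3 + b^2 + 6b + 72 is already monic.

b^3 + b^2 + 6b + 72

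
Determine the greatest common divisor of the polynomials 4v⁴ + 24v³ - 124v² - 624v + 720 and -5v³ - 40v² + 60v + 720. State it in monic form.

v² + 12v + 36

Euclidean algorithm in ℚ[v]:
  4v⁴ + 24v³ - 124v² - 624v + 720 = (-(4/5)v + 8/5)(-5v³ - 40v² + 60v + 720) + (-12v² - 144v - 432)
  -5v³ - 40v² + 60v + 720 = ((5/12)v - 5/3)(-12v² - 144v - 432) + (0)
Last nonzero remainder: -12v² - 144v - 432. Dividing through by -12 gives the monic gcd v² + 12v + 36.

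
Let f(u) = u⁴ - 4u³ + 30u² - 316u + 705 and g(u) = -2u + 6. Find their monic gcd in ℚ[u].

u - 3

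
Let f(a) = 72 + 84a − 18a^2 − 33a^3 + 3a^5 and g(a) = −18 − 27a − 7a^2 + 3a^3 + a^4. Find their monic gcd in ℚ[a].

−6 − 7a + a^3

By polynomial division,
  3a^5 − 33a^3 − 18a^2 + 84a + 72 = (3a − 9)(a^4 + 3a^3 − 7a^2 − 27a − 18) + (15a^3 − 105a − 90)
  a^4 + 3a^3 − 7a^2 − 27a − 18 = ((1/15)a + 1/5)(15a^3 − 105a − 90) + (0)
Last nonzero remainder: 15a^3 − 105a − 90. Dividing through by 15 gives the monic gcd a^3 − 7a − 6.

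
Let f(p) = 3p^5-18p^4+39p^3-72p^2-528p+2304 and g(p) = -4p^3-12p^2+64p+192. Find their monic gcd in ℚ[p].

p^2-p-12

Repeated division with remainder:
  3p^5-18p^4+39p^3-72p^2-528p+2304 = (-(3/4)p^2+(27/4)p-42)(-4p^3-12p^2+64p+192) + (-864p^2+864p+10368)
  -4p^3-12p^2+64p+192 = ((1/216)p+1/54)(-864p^2+864p+10368) + (0)
Last nonzero remainder: -864p^2+864p+10368. Dividing through by -864 gives the monic gcd p^2-p-12.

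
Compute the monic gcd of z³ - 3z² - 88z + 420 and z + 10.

Apply the Euclidean algorithm:
  z³ - 3z² - 88z + 420 = (z² - 13z + 42)(z + 10) + (0)
The last nonzero remainder z + 10 is already monic.

z + 10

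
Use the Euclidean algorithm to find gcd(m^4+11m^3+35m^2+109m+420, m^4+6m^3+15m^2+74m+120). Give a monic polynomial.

Apply the Euclidean algorithm:
  m^4+11m^3+35m^2+109m+420 = (m^4+6m^3+15m^2+74m+120) + (5m^3+20m^2+35m+300)
  m^4+6m^3+15m^2+74m+120 = ((1/5)m+2/5)(5m^3+20m^2+35m+300) + (0)
Last nonzero remainder: 5m^3+20m^2+35m+300. Dividing through by 5 gives the monic gcd m^3+4m^2+7m+60.

m^3+4m^2+7m+60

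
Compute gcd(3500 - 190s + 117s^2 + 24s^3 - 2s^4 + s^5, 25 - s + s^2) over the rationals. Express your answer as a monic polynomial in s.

Repeated division with remainder:
  s^5 - 2s^4 + 24s^3 + 117s^2 - 190s + 3500 = (s^3 - s^2 - 2s + 140)(s^2 - s + 25) + (0)
The last nonzero remainder s^2 - s + 25 is already monic.

25 - s + s^2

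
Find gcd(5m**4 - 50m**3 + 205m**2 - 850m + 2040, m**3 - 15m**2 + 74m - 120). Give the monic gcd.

Repeated division with remainder:
  5m**4 - 50m**3 + 205m**2 - 850m + 2040 = (5m + 25)(m**3 - 15m**2 + 74m - 120) + (210m**2 - 2100m + 5040)
  m**3 - 15m**2 + 74m - 120 = ((1/210)m - 1/42)(210m**2 - 2100m + 5040) + (0)
Last nonzero remainder: 210m**2 - 2100m + 5040. Dividing through by 210 gives the monic gcd m**2 - 10m + 24.

m**2 - 10m + 24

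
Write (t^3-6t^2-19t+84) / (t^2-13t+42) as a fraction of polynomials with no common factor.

Euclidean algorithm in ℚ[t]:
  t^3-6t^2-19t+84 = (t+7)(t^2-13t+42) + (30t-210)
  t^2-13t+42 = ((1/30)t-1/5)(30t-210) + (0)
Last nonzero remainder: 30t-210. Dividing through by 30 gives the monic gcd t-7.
Cancel t-7 from numerator and denominator to get the reduced form.

(t^2+t-12)/(t-6)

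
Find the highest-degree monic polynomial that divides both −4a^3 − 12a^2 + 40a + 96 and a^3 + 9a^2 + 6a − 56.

By polynomial division,
  −4a^3 − 12a^2 + 40a + 96 = (−4)(a^3 + 9a^2 + 6a − 56) + (24a^2 + 64a − 128)
  a^3 + 9a^2 + 6a − 56 = ((1/24)a + 19/72)(24a^2 + 64a − 128) + (−(50/9)a − 200/9)
  24a^2 + 64a − 128 = (−(108/25)a + 144/25)(−(50/9)a − 200/9) + (0)
Last nonzero remainder: −(50/9)a − 200/9. Dividing through by −50/9 gives the monic gcd a + 4.

a + 4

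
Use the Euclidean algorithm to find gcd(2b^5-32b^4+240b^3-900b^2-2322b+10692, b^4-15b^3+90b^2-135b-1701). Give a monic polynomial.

b^2-6b-27

Apply the Euclidean algorithm:
  2b^5-32b^4+240b^3-900b^2-2322b+10692 = (2b-2)(b^4-15b^3+90b^2-135b-1701) + (30b^3-450b^2+810b+7290)
  b^4-15b^3+90b^2-135b-1701 = ((1/30)b)(30b^3-450b^2+810b+7290) + (63b^2-378b-1701)
  30b^3-450b^2+810b+7290 = ((10/21)b-30/7)(63b^2-378b-1701) + (0)
Last nonzero remainder: 63b^2-378b-1701. Dividing through by 63 gives the monic gcd b^2-6b-27.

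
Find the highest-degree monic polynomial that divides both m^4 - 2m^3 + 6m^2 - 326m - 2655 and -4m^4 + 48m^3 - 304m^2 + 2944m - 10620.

Apply the Euclidean algorithm:
  m^4 - 2m^3 + 6m^2 - 326m - 2655 = (-1/4)(-4m^4 + 48m^3 - 304m^2 + 2944m - 10620) + (10m^3 - 70m^2 + 410m - 5310)
  -4m^4 + 48m^3 - 304m^2 + 2944m - 10620 = (-(2/5)m + 2)(10m^3 - 70m^2 + 410m - 5310) + (0)
Last nonzero remainder: 10m^3 - 70m^2 + 410m - 5310. Dividing through by 10 gives the monic gcd m^3 - 7m^2 + 41m - 531.

m^3 - 7m^2 + 41m - 531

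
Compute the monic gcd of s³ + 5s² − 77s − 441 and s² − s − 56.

s + 7

By polynomial division,
  s³ + 5s² − 77s − 441 = (s + 6)(s² − s − 56) + (−15s − 105)
  s² − s − 56 = (−(1/15)s + 8/15)(−15s − 105) + (0)
Last nonzero remainder: −15s − 105. Dividing through by −15 gives the monic gcd s + 7.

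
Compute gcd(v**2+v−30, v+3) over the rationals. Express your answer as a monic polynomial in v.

By polynomial division,
  v**2+v−30 = (v−2)(v+3) + (−24)
  v+3 = (−(1/24)v−1/8)(−24) + (0)
The last nonzero remainder is the constant −24, so the polynomials are coprime and gcd = 1.

1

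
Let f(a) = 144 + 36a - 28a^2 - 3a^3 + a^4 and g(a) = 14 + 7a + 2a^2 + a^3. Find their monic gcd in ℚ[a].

2 + a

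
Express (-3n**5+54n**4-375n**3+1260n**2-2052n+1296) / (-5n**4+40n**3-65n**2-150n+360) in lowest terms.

Repeated division with remainder:
  -3n**5+54n**4-375n**3+1260n**2-2052n+1296 = ((3/5)n-6)(-5n**4+40n**3-65n**2-150n+360) + (-96n**3+960n**2-3168n+3456)
  -5n**4+40n**3-65n**2-150n+360 = ((5/96)n+5/48)(-96n**3+960n**2-3168n+3456) + (0)
Last nonzero remainder: -96n**3+960n**2-3168n+3456. Dividing through by -96 gives the monic gcd n**3-10n**2+33n-36.
Cancel n**3-10n**2+33n-36 from numerator and denominator to get the reduced form.

(3n**2-24n+36)/(5n+10)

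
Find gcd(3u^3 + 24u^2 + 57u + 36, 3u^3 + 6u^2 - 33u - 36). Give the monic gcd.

u^2 + 5u + 4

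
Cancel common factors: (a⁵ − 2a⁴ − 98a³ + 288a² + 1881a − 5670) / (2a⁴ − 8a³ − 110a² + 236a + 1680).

Apply the Euclidean algorithm:
  a⁵ − 2a⁴ − 98a³ + 288a² + 1881a − 5670 = ((1/2)a + 1)(2a⁴ − 8a³ − 110a² + 236a + 1680) + (−35a³ + 280a² + 805a − 7350)
  2a⁴ − 8a³ − 110a² + 236a + 1680 = (−(2/35)a − 8/35)(−35a³ + 280a² + 805a − 7350) + (0)
Last nonzero remainder: −35a³ + 280a² + 805a − 7350. Dividing through by −35 gives the monic gcd a³ − 8a² − 23a + 210.
Cancel a³ − 8a² − 23a + 210 from numerator and denominator to get the reduced form.

(a² + 6a − 27)/(2a + 8)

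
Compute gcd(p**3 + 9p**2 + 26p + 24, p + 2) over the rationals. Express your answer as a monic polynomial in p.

p + 2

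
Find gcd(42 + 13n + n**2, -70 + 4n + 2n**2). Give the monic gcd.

7 + n

Repeated division with remainder:
  n**2 + 13n + 42 = (1/2)(2n**2 + 4n - 70) + (11n + 77)
  2n**2 + 4n - 70 = ((2/11)n - 10/11)(11n + 77) + (0)
Last nonzero remainder: 11n + 77. Dividing through by 11 gives the monic gcd n + 7.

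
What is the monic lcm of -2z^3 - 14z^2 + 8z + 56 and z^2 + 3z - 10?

z^4 + 12z^3 + 31z^2 - 48z - 140

By polynomial division,
  -2z^3 - 14z^2 + 8z + 56 = (-2z - 8)(z^2 + 3z - 10) + (12z - 24)
  z^2 + 3z - 10 = ((1/12)z + 5/12)(12z - 24) + (0)
Last nonzero remainder: 12z - 24. Dividing through by 12 gives the monic gcd z - 2.
Then lcm(f, g) = f·g / gcd(f, g); expanding and making the result monic gives the answer.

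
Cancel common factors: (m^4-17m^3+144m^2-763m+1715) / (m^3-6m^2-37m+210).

(m^2-5m+49)/(m+6)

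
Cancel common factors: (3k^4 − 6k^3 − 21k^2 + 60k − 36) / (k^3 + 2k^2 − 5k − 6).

Euclidean algorithm in ℚ[k]:
  3k^4 − 6k^3 − 21k^2 + 60k − 36 = (3k − 12)(k^3 + 2k^2 − 5k − 6) + (18k^2 + 18k − 108)
  k^3 + 2k^2 − 5k − 6 = ((1/18)k + 1/18)(18k^2 + 18k − 108) + (0)
Last nonzero remainder: 18k^2 + 18k − 108. Dividing through by 18 gives the monic gcd k^2 + k − 6.
Cancel k^2 + k − 6 from numerator and denominator to get the reduced form.

(3k^2 − 9k + 6)/(k + 1)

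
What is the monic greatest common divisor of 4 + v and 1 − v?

By polynomial division,
  v + 4 = (−1)(−v + 1) + (5)
  −v + 1 = (−(1/5)v + 1/5)(5) + (0)
The last nonzero remainder is the constant 5, so the polynomials are coprime and gcd = 1.

1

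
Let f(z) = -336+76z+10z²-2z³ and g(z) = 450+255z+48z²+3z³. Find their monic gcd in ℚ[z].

Euclidean algorithm in ℚ[z]:
  -2z³+10z²+76z-336 = (-2/3)(3z³+48z²+255z+450) + (42z²+246z-36)
  3z³+48z²+255z+450 = ((1/14)z+71/98)(42z²+246z-36) + ((3888/49)z+23328/49)
  42z²+246z-36 = ((343/648)z-49/648)((3888/49)z+23328/49) + (0)
Last nonzero remainder: (3888/49)z+23328/49. Dividing through by 3888/49 gives the monic gcd z+6.

6+z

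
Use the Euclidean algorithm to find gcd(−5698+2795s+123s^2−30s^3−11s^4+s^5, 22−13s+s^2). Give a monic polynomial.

Apply the Euclidean algorithm:
  s^5−11s^4−30s^3+123s^2+2795s−5698 = (s^3+2s^2−26s−259)(s^2−13s+22) + (0)
The last nonzero remainder s^2−13s+22 is already monic.

22−13s+s^2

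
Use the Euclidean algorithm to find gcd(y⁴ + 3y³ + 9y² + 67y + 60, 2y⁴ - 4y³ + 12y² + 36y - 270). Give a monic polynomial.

Apply the Euclidean algorithm:
  y⁴ + 3y³ + 9y² + 67y + 60 = (1/2)(2y⁴ - 4y³ + 12y² + 36y - 270) + (5y³ + 3y² + 49y + 195)
  2y⁴ - 4y³ + 12y² + 36y - 270 = ((2/5)y - 26/25)(5y³ + 3y² + 49y + 195) + (-(112/25)y² + (224/25)y - 336/5)
  5y³ + 3y² + 49y + 195 = (-(125/112)y - 325/112)(-(112/25)y² + (224/25)y - 336/5) + (0)
Last nonzero remainder: -(112/25)y² + (224/25)y - 336/5. Dividing through by -112/25 gives the monic gcd y² - 2y + 15.

y² - 2y + 15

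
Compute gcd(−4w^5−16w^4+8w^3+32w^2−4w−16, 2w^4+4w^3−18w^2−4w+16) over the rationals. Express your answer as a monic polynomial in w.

w^3+4w^2−w−4

Euclidean algorithm in ℚ[w]:
  −4w^5−16w^4+8w^3+32w^2−4w−16 = (−2w−4)(2w^4+4w^3−18w^2−4w+16) + (−12w^3−48w^2+12w+48)
  2w^4+4w^3−18w^2−4w+16 = (−(1/6)w+1/3)(−12w^3−48w^2+12w+48) + (0)
Last nonzero remainder: −12w^3−48w^2+12w+48. Dividing through by −12 gives the monic gcd w^3+4w^2−w−4.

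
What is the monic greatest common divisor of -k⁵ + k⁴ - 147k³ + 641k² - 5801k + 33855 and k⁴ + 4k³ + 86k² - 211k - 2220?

k³ + 86k - 555

By polynomial division,
  -k⁵ + k⁴ - 147k³ + 641k² - 5801k + 33855 = (-k + 5)(k⁴ + 4k³ + 86k² - 211k - 2220) + (-81k³ - 6966k + 44955)
  k⁴ + 4k³ + 86k² - 211k - 2220 = (-(1/81)k - 4/81)(-81k³ - 6966k + 44955) + (0)
Last nonzero remainder: -81k³ - 6966k + 44955. Dividing through by -81 gives the monic gcd k³ + 86k - 555.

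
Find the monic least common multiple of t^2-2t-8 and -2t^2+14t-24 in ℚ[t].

t^3-5t^2-2t+24

Euclidean algorithm in ℚ[t]:
  t^2-2t-8 = (-1/2)(-2t^2+14t-24) + (5t-20)
  -2t^2+14t-24 = (-(2/5)t+6/5)(5t-20) + (0)
Last nonzero remainder: 5t-20. Dividing through by 5 gives the monic gcd t-4.
Then lcm(f, g) = f·g / gcd(f, g); expanding and making the result monic gives the answer.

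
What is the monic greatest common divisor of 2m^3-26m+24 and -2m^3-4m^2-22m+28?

Euclidean algorithm in ℚ[m]:
  2m^3-26m+24 = (-1)(-2m^3-4m^2-22m+28) + (-4m^2-48m+52)
  -2m^3-4m^2-22m+28 = ((1/2)m-5)(-4m^2-48m+52) + (-288m+288)
  -4m^2-48m+52 = ((1/72)m+13/72)(-288m+288) + (0)
Last nonzero remainder: -288m+288. Dividing through by -288 gives the monic gcd m-1.

m-1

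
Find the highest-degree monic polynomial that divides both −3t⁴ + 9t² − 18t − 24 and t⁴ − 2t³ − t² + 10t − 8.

By polynomial division,
  −3t⁴ + 9t² − 18t − 24 = (−3)(t⁴ − 2t³ − t² + 10t − 8) + (−6t³ + 6t² + 12t − 48)
  t⁴ − 2t³ − t² + 10t − 8 = (−(1/6)t + 1/6)(−6t³ + 6t² + 12t − 48) + (0)
Last nonzero remainder: −6t³ + 6t² + 12t − 48. Dividing through by −6 gives the monic gcd t³ − t² − 2t + 8.

t³ − t² − 2t + 8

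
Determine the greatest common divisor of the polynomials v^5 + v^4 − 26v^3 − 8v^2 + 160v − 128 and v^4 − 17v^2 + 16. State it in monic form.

v^3 − v^2 − 16v + 16

By polynomial division,
  v^5 + v^4 − 26v^3 − 8v^2 + 160v − 128 = (v + 1)(v^4 − 17v^2 + 16) + (−9v^3 + 9v^2 + 144v − 144)
  v^4 − 17v^2 + 16 = (−(1/9)v − 1/9)(−9v^3 + 9v^2 + 144v − 144) + (0)
Last nonzero remainder: −9v^3 + 9v^2 + 144v − 144. Dividing through by −9 gives the monic gcd v^3 − v^2 − 16v + 16.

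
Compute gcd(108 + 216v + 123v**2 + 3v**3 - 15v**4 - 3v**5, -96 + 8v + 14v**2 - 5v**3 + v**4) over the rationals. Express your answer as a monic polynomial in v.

Euclidean algorithm in ℚ[v]:
  -3v**5 - 15v**4 + 3v**3 + 123v**2 + 216v + 108 = (-3v - 30)(v**4 - 5v**3 + 14v**2 + 8v - 96) + (-105v**3 + 567v**2 + 168v - 2772)
  v**4 - 5v**3 + 14v**2 + 8v - 96 = (-(1/105)v - 2/525)(-105v**3 + 567v**2 + 168v - 2772) + ((444/25)v**2 - (444/25)v - 2664/25)
  -105v**3 + 567v**2 + 168v - 2772 = (-(875/148)v + 1925/74)((444/25)v**2 - (444/25)v - 2664/25) + (0)
Last nonzero remainder: (444/25)v**2 - (444/25)v - 2664/25. Dividing through by 444/25 gives the monic gcd v**2 - v - 6.

-6 - v + v**2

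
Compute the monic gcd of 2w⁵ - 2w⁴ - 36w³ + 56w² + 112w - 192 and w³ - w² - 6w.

Repeated division with remainder:
  2w⁵ - 2w⁴ - 36w³ + 56w² + 112w - 192 = (2w² - 24)(w³ - w² - 6w) + (32w² - 32w - 192)
  w³ - w² - 6w = ((1/32)w)(32w² - 32w - 192) + (0)
Last nonzero remainder: 32w² - 32w - 192. Dividing through by 32 gives the monic gcd w² - w - 6.

w² - w - 6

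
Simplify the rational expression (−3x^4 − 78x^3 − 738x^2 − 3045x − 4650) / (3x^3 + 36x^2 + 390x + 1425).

(−x^3 − 21x^2 − 141x − 310)/(x^2 + 7x + 95)

Euclidean algorithm in ℚ[x]:
  −3x^4 − 78x^3 − 738x^2 − 3045x − 4650 = (−x − 14)(3x^3 + 36x^2 + 390x + 1425) + (156x^2 + 3840x + 15300)
  3x^3 + 36x^2 + 390x + 1425 = ((1/52)x − 41/169)(156x^2 + 3840x + 15300) + ((173625/169)x + 868125/169)
  156x^2 + 3840x + 15300 = ((8788/57875)x + 34476/11575)((173625/169)x + 868125/169) + (0)
Last nonzero remainder: (173625/169)x + 868125/169. Dividing through by 173625/169 gives the monic gcd x + 5.
Cancel x + 5 from numerator and denominator to get the reduced form.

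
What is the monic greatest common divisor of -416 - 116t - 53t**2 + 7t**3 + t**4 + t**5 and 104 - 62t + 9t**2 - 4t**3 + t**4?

Repeated division with remainder:
  t**5 + t**4 + 7t**3 - 53t**2 - 116t - 416 = (t + 5)(t**4 - 4t**3 + 9t**2 - 62t + 104) + (18t**3 - 36t**2 + 90t - 936)
  t**4 - 4t**3 + 9t**2 - 62t + 104 = ((1/18)t - 1/9)(18t**3 - 36t**2 + 90t - 936) + (0)
Last nonzero remainder: 18t**3 - 36t**2 + 90t - 936. Dividing through by 18 gives the monic gcd t**3 - 2t**2 + 5t - 52.

-52 + 5t - 2t**2 + t**3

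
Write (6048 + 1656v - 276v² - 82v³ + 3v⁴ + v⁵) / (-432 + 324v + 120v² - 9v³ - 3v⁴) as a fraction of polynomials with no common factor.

Euclidean algorithm in ℚ[v]:
  v⁵ + 3v⁴ - 82v³ - 276v² + 1656v + 6048 = (-(1/3)v)(-3v⁴ - 9v³ + 120v² + 324v - 432) + (-42v³ - 168v² + 1512v + 6048)
  -3v⁴ - 9v³ + 120v² + 324v - 432 = ((1/14)v - 1/14)(-42v³ - 168v² + 1512v + 6048) + (0)
Last nonzero remainder: -42v³ - 168v² + 1512v + 6048. Dividing through by -42 gives the monic gcd v³ + 4v² - 36v - 144.
Cancel v³ + 4v² - 36v - 144 from numerator and denominator to get the reduced form.

(42 + v - v²)/(-3 + 3v)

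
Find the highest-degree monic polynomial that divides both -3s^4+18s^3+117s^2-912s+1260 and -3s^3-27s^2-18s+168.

Apply the Euclidean algorithm:
  -3s^4+18s^3+117s^2-912s+1260 = (s-15)(-3s^3-27s^2-18s+168) + (-270s^2-1350s+3780)
  -3s^3-27s^2-18s+168 = ((1/90)s+2/45)(-270s^2-1350s+3780) + (0)
Last nonzero remainder: -270s^2-1350s+3780. Dividing through by -270 gives the monic gcd s^2+5s-14.

s^2+5s-14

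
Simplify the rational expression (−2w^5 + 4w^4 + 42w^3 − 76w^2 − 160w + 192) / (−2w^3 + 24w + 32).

(w^3 − 13w + 12)/(w + 2)

Repeated division with remainder:
  −2w^5 + 4w^4 + 42w^3 − 76w^2 − 160w + 192 = (w^2 − 2w − 9)(−2w^3 + 24w + 32) + (−60w^2 + 120w + 480)
  −2w^3 + 24w + 32 = ((1/30)w + 1/15)(−60w^2 + 120w + 480) + (0)
Last nonzero remainder: −60w^2 + 120w + 480. Dividing through by −60 gives the monic gcd w^2 − 2w − 8.
Cancel w^2 − 2w − 8 from numerator and denominator to get the reduced form.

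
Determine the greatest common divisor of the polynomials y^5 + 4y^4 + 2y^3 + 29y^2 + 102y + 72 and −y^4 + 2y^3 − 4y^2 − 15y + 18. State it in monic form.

y^3 − y^2 + 3y + 18

Apply the Euclidean algorithm:
  y^5 + 4y^4 + 2y^3 + 29y^2 + 102y + 72 = (−y − 6)(−y^4 + 2y^3 − 4y^2 − 15y + 18) + (10y^3 − 10y^2 + 30y + 180)
  −y^4 + 2y^3 − 4y^2 − 15y + 18 = (−(1/10)y + 1/10)(10y^3 − 10y^2 + 30y + 180) + (0)
Last nonzero remainder: 10y^3 − 10y^2 + 30y + 180. Dividing through by 10 gives the monic gcd y^3 − y^2 + 3y + 18.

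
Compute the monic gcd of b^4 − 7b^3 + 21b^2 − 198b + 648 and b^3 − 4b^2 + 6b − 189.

b^2 + 3b + 27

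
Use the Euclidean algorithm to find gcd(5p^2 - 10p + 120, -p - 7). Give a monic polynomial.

Apply the Euclidean algorithm:
  5p^2 - 10p + 120 = (-5p + 45)(-p - 7) + (435)
  -p - 7 = (-(1/435)p - 7/435)(435) + (0)
The last nonzero remainder is the constant 435, so the polynomials are coprime and gcd = 1.

1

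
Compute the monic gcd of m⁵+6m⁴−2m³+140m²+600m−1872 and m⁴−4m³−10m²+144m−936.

By polynomial division,
  m⁵+6m⁴−2m³+140m²+600m−1872 = (m+10)(m⁴−4m³−10m²+144m−936) + (48m³+96m²+96m+7488)
  m⁴−4m³−10m²+144m−936 = ((1/48)m−1/8)(48m³+96m²+96m+7488) + (0)
Last nonzero remainder: 48m³+96m²+96m+7488. Dividing through by 48 gives the monic gcd m³+2m²+2m+156.

m³+2m²+2m+156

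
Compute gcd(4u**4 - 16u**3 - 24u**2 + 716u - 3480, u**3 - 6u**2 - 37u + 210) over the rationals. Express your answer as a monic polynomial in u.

Repeated division with remainder:
  4u**4 - 16u**3 - 24u**2 + 716u - 3480 = (4u + 8)(u**3 - 6u**2 - 37u + 210) + (172u**2 + 172u - 5160)
  u**3 - 6u**2 - 37u + 210 = ((1/172)u - 7/172)(172u**2 + 172u - 5160) + (0)
Last nonzero remainder: 172u**2 + 172u - 5160. Dividing through by 172 gives the monic gcd u**2 + u - 30.

u**2 + u - 30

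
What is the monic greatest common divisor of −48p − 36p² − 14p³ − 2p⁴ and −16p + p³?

4p + p²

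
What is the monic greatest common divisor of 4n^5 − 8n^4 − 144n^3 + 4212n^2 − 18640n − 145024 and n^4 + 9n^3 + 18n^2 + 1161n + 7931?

n^3 + 2n^2 + 4n + 1133

By polynomial division,
  4n^5 − 8n^4 − 144n^3 + 4212n^2 − 18640n − 145024 = (4n − 44)(n^4 + 9n^3 + 18n^2 + 1161n + 7931) + (180n^3 + 360n^2 + 720n + 203940)
  n^4 + 9n^3 + 18n^2 + 1161n + 7931 = ((1/180)n + 7/180)(180n^3 + 360n^2 + 720n + 203940) + (0)
Last nonzero remainder: 180n^3 + 360n^2 + 720n + 203940. Dividing through by 180 gives the monic gcd n^3 + 2n^2 + 4n + 1133.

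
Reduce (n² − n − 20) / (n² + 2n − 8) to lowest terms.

Repeated division with remainder:
  n² − n − 20 = (n² + 2n − 8) + (−3n − 12)
  n² + 2n − 8 = (−(1/3)n + 2/3)(−3n − 12) + (0)
Last nonzero remainder: −3n − 12. Dividing through by −3 gives the monic gcd n + 4.
Cancel n + 4 from numerator and denominator to get the reduced form.

(n − 5)/(n − 2)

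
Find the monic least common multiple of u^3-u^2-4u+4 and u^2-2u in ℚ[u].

u^4-u^3-4u^2+4u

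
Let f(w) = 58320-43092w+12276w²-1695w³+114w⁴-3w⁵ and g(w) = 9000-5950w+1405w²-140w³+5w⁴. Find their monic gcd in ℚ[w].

By polynomial division,
  -3w⁵+114w⁴-1695w³+12276w²-43092w+58320 = (-(3/5)w+6)(5w⁴-140w³+1405w²-5950w+9000) + (-12w³+276w²-1992w+4320)
  5w⁴-140w³+1405w²-5950w+9000 = (-(5/12)w+25/12)(-12w³+276w²-1992w+4320) + (0)
Last nonzero remainder: -12w³+276w²-1992w+4320. Dividing through by -12 gives the monic gcd w³-23w²+166w-360.

-360+166w-23w²+w³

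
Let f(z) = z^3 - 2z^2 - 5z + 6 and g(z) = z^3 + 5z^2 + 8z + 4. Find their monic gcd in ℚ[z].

Euclidean algorithm in ℚ[z]:
  z^3 - 2z^2 - 5z + 6 = (z^3 + 5z^2 + 8z + 4) + (-7z^2 - 13z + 2)
  z^3 + 5z^2 + 8z + 4 = (-(1/7)z - 22/49)(-7z^2 - 13z + 2) + ((120/49)z + 240/49)
  -7z^2 - 13z + 2 = (-(343/120)z + 49/120)((120/49)z + 240/49) + (0)
Last nonzero remainder: (120/49)z + 240/49. Dividing through by 120/49 gives the monic gcd z + 2.

z + 2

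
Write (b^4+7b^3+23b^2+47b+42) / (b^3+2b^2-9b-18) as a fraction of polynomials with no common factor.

Apply the Euclidean algorithm:
  b^4+7b^3+23b^2+47b+42 = (b+5)(b^3+2b^2-9b-18) + (22b^2+110b+132)
  b^3+2b^2-9b-18 = ((1/22)b-3/22)(22b^2+110b+132) + (0)
Last nonzero remainder: 22b^2+110b+132. Dividing through by 22 gives the monic gcd b^2+5b+6.
Cancel b^2+5b+6 from numerator and denominator to get the reduced form.

(b^2+2b+7)/(b-3)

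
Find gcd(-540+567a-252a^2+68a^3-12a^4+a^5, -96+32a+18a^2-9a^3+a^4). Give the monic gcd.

12-7a+a^2

Apply the Euclidean algorithm:
  a^5-12a^4+68a^3-252a^2+567a-540 = (a-3)(a^4-9a^3+18a^2+32a-96) + (23a^3-230a^2+759a-828)
  a^4-9a^3+18a^2+32a-96 = ((1/23)a+1/23)(23a^3-230a^2+759a-828) + (-5a^2+35a-60)
  23a^3-230a^2+759a-828 = (-(23/5)a+69/5)(-5a^2+35a-60) + (0)
Last nonzero remainder: -5a^2+35a-60. Dividing through by -5 gives the monic gcd a^2-7a+12.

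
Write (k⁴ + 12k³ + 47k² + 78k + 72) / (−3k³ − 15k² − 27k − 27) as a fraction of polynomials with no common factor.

(−k² − 10k − 24)/(3k + 9)

Euclidean algorithm in ℚ[k]:
  k⁴ + 12k³ + 47k² + 78k + 72 = (−(1/3)k − 7/3)(−3k³ − 15k² − 27k − 27) + (3k² + 6k + 9)
  −3k³ − 15k² − 27k − 27 = (−k − 3)(3k² + 6k + 9) + (0)
Last nonzero remainder: 3k² + 6k + 9. Dividing through by 3 gives the monic gcd k² + 2k + 3.
Cancel k² + 2k + 3 from numerator and denominator to get the reduced form.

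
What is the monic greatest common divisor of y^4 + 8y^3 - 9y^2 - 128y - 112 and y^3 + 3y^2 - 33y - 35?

y^2 + 8y + 7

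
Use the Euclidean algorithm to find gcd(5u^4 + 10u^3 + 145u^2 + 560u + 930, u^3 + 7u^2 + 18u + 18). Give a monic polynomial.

u^2 + 4u + 6

By polynomial division,
  5u^4 + 10u^3 + 145u^2 + 560u + 930 = (5u - 25)(u^3 + 7u^2 + 18u + 18) + (230u^2 + 920u + 1380)
  u^3 + 7u^2 + 18u + 18 = ((1/230)u + 3/230)(230u^2 + 920u + 1380) + (0)
Last nonzero remainder: 230u^2 + 920u + 1380. Dividing through by 230 gives the monic gcd u^2 + 4u + 6.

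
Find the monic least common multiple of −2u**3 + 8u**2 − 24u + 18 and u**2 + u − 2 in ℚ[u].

u**4 − 2u**3 + 4u**2 + 15u − 18

Euclidean algorithm in ℚ[u]:
  −2u**3 + 8u**2 − 24u + 18 = (−2u + 10)(u**2 + u − 2) + (−38u + 38)
  u**2 + u − 2 = (−(1/38)u − 1/19)(−38u + 38) + (0)
Last nonzero remainder: −38u + 38. Dividing through by −38 gives the monic gcd u − 1.
Then lcm(f, g) = f·g / gcd(f, g); expanding and making the result monic gives the answer.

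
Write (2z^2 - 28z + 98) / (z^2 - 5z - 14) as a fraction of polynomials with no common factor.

(2z - 14)/(z + 2)

Euclidean algorithm in ℚ[z]:
  2z^2 - 28z + 98 = (2)(z^2 - 5z - 14) + (-18z + 126)
  z^2 - 5z - 14 = (-(1/18)z - 1/9)(-18z + 126) + (0)
Last nonzero remainder: -18z + 126. Dividing through by -18 gives the monic gcd z - 7.
Cancel z - 7 from numerator and denominator to get the reduced form.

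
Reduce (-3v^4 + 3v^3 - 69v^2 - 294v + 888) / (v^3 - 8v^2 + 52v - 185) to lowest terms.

(-3v^2 - 6v + 24)/(v - 5)

Euclidean algorithm in ℚ[v]:
  -3v^4 + 3v^3 - 69v^2 - 294v + 888 = (-3v - 21)(v^3 - 8v^2 + 52v - 185) + (-81v^2 + 243v - 2997)
  v^3 - 8v^2 + 52v - 185 = (-(1/81)v + 5/81)(-81v^2 + 243v - 2997) + (0)
Last nonzero remainder: -81v^2 + 243v - 2997. Dividing through by -81 gives the monic gcd v^2 - 3v + 37.
Cancel v^2 - 3v + 37 from numerator and denominator to get the reduced form.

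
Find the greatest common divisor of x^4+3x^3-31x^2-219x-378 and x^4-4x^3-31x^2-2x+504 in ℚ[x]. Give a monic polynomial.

x^3-31x-126

Apply the Euclidean algorithm:
  x^4+3x^3-31x^2-219x-378 = (x^4-4x^3-31x^2-2x+504) + (7x^3-217x-882)
  x^4-4x^3-31x^2-2x+504 = ((1/7)x-4/7)(7x^3-217x-882) + (0)
Last nonzero remainder: 7x^3-217x-882. Dividing through by 7 gives the monic gcd x^3-31x-126.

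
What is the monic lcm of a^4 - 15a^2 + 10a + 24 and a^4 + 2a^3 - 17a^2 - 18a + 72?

Repeated division with remainder:
  a^4 - 15a^2 + 10a + 24 = (a^4 + 2a^3 - 17a^2 - 18a + 72) + (-2a^3 + 2a^2 + 28a - 48)
  a^4 + 2a^3 - 17a^2 - 18a + 72 = (-(1/2)a - 3/2)(-2a^3 + 2a^2 + 28a - 48) + (0)
Last nonzero remainder: -2a^3 + 2a^2 + 28a - 48. Dividing through by -2 gives the monic gcd a^3 - a^2 - 14a + 24.
Then lcm(f, g) = f·g / gcd(f, g); expanding and making the result monic gives the answer.

a^5 + 3a^4 - 15a^3 - 35a^2 + 54a + 72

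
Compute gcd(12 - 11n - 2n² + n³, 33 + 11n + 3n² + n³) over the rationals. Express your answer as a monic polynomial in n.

3 + n

Euclidean algorithm in ℚ[n]:
  n³ - 2n² - 11n + 12 = (n³ + 3n² + 11n + 33) + (-5n² - 22n - 21)
  n³ + 3n² + 11n + 33 = (-(1/5)n + 7/25)(-5n² - 22n - 21) + ((324/25)n + 972/25)
  -5n² - 22n - 21 = (-(125/324)n - 175/324)((324/25)n + 972/25) + (0)
Last nonzero remainder: (324/25)n + 972/25. Dividing through by 324/25 gives the monic gcd n + 3.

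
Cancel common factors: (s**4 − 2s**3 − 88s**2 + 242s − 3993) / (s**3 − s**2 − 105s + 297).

(s**3 − 13s**2 + 55s − 363)/(s**2 − 12s + 27)

Euclidean algorithm in ℚ[s]:
  s**4 − 2s**3 − 88s**2 + 242s − 3993 = (s − 1)(s**3 − s**2 − 105s + 297) + (16s**2 − 160s − 3696)
  s**3 − s**2 − 105s + 297 = ((1/16)s + 9/16)(16s**2 − 160s − 3696) + (216s + 2376)
  16s**2 − 160s − 3696 = ((2/27)s − 14/9)(216s + 2376) + (0)
Last nonzero remainder: 216s + 2376. Dividing through by 216 gives the monic gcd s + 11.
Cancel s + 11 from numerator and denominator to get the reduced form.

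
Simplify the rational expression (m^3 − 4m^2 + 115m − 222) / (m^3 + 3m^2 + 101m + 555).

By polynomial division,
  m^3 − 4m^2 + 115m − 222 = (m^3 + 3m^2 + 101m + 555) + (−7m^2 + 14m − 777)
  m^3 + 3m^2 + 101m + 555 = (−(1/7)m − 5/7)(−7m^2 + 14m − 777) + (0)
Last nonzero remainder: −7m^2 + 14m − 777. Dividing through by −7 gives the monic gcd m^2 − 2m + 111.
Cancel m^2 − 2m + 111 from numerator and denominator to get the reduced form.

(m − 2)/(m + 5)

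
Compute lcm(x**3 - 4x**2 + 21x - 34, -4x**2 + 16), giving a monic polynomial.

x**4 - 2x**3 + 13x**2 + 8x - 68

Repeated division with remainder:
  x**3 - 4x**2 + 21x - 34 = (-(1/4)x + 1)(-4x**2 + 16) + (25x - 50)
  -4x**2 + 16 = (-(4/25)x - 8/25)(25x - 50) + (0)
Last nonzero remainder: 25x - 50. Dividing through by 25 gives the monic gcd x - 2.
Then lcm(f, g) = f·g / gcd(f, g); expanding and making the result monic gives the answer.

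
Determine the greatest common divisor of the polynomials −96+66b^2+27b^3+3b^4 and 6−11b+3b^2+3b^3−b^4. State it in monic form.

Apply the Euclidean algorithm:
  3b^4+27b^3+66b^2−96 = (−3)(−b^4+3b^3+3b^2−11b+6) + (36b^3+75b^2−33b−78)
  −b^4+3b^3+3b^2−11b+6 = (−(1/36)b+61/432)(36b^3+75b^2−33b−78) + (−(1225/144)b^2−(1225/144)b+1225/72)
  36b^3+75b^2−33b−78 = (−(5184/1225)b−5616/1225)(−(1225/144)b^2−(1225/144)b+1225/72) + (0)
Last nonzero remainder: −(1225/144)b^2−(1225/144)b+1225/72. Dividing through by −1225/144 gives the monic gcd b^2+b−2.

−2+b+b^2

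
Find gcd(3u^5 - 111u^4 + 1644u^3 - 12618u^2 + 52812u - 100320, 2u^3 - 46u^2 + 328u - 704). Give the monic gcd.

Euclidean algorithm in ℚ[u]:
  3u^5 - 111u^4 + 1644u^3 - 12618u^2 + 52812u - 100320 = ((3/2)u^2 - 21u + 93)(2u^3 - 46u^2 + 328u - 704) + (-396u^2 + 7524u - 34848)
  2u^3 - 46u^2 + 328u - 704 = (-(1/198)u + 2/99)(-396u^2 + 7524u - 34848) + (0)
Last nonzero remainder: -396u^2 + 7524u - 34848. Dividing through by -396 gives the monic gcd u^2 - 19u + 88.

u^2 - 19u + 88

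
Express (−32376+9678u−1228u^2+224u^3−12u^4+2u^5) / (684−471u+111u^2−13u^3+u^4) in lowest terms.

(142+8u+2u^2)/(−3+u)

Euclidean algorithm in ℚ[u]:
  2u^5−12u^4+224u^3−1228u^2+9678u−32376 = (2u+14)(u^4−13u^3+111u^2−471u+684) + (184u^3−1840u^2+14904u−41952)
  u^4−13u^3+111u^2−471u+684 = ((1/184)u−3/184)(184u^3−1840u^2+14904u−41952) + (0)
Last nonzero remainder: 184u^3−1840u^2+14904u−41952. Dividing through by 184 gives the monic gcd u^3−10u^2+81u−228.
Cancel u^3−10u^2+81u−228 from numerator and denominator to get the reduced form.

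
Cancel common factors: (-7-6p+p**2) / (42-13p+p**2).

Apply the Euclidean algorithm:
  p**2-6p-7 = (p**2-13p+42) + (7p-49)
  p**2-13p+42 = ((1/7)p-6/7)(7p-49) + (0)
Last nonzero remainder: 7p-49. Dividing through by 7 gives the monic gcd p-7.
Cancel p-7 from numerator and denominator to get the reduced form.

(1+p)/(-6+p)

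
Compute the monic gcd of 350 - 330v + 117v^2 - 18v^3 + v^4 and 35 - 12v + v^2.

35 - 12v + v^2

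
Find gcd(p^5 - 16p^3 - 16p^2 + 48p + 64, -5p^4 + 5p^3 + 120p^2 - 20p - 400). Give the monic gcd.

Apply the Euclidean algorithm:
  p^5 - 16p^3 - 16p^2 + 48p + 64 = (-(1/5)p - 1/5)(-5p^4 + 5p^3 + 120p^2 - 20p - 400) + (9p^3 + 4p^2 - 36p - 16)
  -5p^4 + 5p^3 + 120p^2 - 20p - 400 = (-(5/9)p + 65/81)(9p^3 + 4p^2 - 36p - 16) + ((7840/81)p^2 - 31360/81)
  9p^3 + 4p^2 - 36p - 16 = ((729/7840)p + 81/1960)((7840/81)p^2 - 31360/81) + (0)
Last nonzero remainder: (7840/81)p^2 - 31360/81. Dividing through by 7840/81 gives the monic gcd p^2 - 4.

p^2 - 4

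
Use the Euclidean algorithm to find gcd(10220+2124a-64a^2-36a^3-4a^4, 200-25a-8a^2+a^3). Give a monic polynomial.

5+a

By polynomial division,
  -4a^4-36a^3-64a^2+2124a+10220 = (-4a-68)(a^3-8a^2-25a+200) + (-708a^2+1224a+23820)
  a^3-8a^2-25a+200 = (-(1/708)a+185/20886)(-708a^2+1224a+23820) + (-(7650/3481)a-38250/3481)
  -708a^2+1224a+23820 = ((410758/1275)a-2763914/1275)(-(7650/3481)a-38250/3481) + (0)
Last nonzero remainder: -(7650/3481)a-38250/3481. Dividing through by -7650/3481 gives the monic gcd a+5.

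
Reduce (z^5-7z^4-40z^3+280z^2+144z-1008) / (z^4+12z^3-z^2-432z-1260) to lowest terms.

(z^3-7z^2-4z+28)/(z^2+12z+35)

Repeated division with remainder:
  z^5-7z^4-40z^3+280z^2+144z-1008 = (z-19)(z^4+12z^3-z^2-432z-1260) + (189z^3+693z^2-6804z-24948)
  z^4+12z^3-z^2-432z-1260 = ((1/189)z+25/567)(189z^3+693z^2-6804z-24948) + ((40/9)z^2-160)
  189z^3+693z^2-6804z-24948 = ((1701/40)z+6237/40)((40/9)z^2-160) + (0)
Last nonzero remainder: (40/9)z^2-160. Dividing through by 40/9 gives the monic gcd z^2-36.
Cancel z^2-36 from numerator and denominator to get the reduced form.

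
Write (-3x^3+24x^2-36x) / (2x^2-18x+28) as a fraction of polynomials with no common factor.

Repeated division with remainder:
  -3x^3+24x^2-36x = (-(3/2)x-3/2)(2x^2-18x+28) + (-21x+42)
  2x^2-18x+28 = (-(2/21)x+2/3)(-21x+42) + (0)
Last nonzero remainder: -21x+42. Dividing through by -21 gives the monic gcd x-2.
Cancel x-2 from numerator and denominator to get the reduced form.

(-3x^2+18x)/(2x-14)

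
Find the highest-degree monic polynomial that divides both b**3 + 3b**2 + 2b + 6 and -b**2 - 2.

Repeated division with remainder:
  b**3 + 3b**2 + 2b + 6 = (-b - 3)(-b**2 - 2) + (0)
Last nonzero remainder: -b**2 - 2. Dividing through by -1 gives the monic gcd b**2 + 2.

b**2 + 2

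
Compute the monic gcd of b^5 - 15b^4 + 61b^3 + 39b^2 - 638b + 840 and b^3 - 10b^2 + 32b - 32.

b^2 - 6b + 8

By polynomial division,
  b^5 - 15b^4 + 61b^3 + 39b^2 - 638b + 840 = (b^2 - 5b - 21)(b^3 - 10b^2 + 32b - 32) + (21b^2 - 126b + 168)
  b^3 - 10b^2 + 32b - 32 = ((1/21)b - 4/21)(21b^2 - 126b + 168) + (0)
Last nonzero remainder: 21b^2 - 126b + 168. Dividing through by 21 gives the monic gcd b^2 - 6b + 8.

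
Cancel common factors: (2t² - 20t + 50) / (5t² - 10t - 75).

By polynomial division,
  2t² - 20t + 50 = (2/5)(5t² - 10t - 75) + (-16t + 80)
  5t² - 10t - 75 = (-(5/16)t - 15/16)(-16t + 80) + (0)
Last nonzero remainder: -16t + 80. Dividing through by -16 gives the monic gcd t - 5.
Cancel t - 5 from numerator and denominator to get the reduced form.

(2t - 10)/(5t + 15)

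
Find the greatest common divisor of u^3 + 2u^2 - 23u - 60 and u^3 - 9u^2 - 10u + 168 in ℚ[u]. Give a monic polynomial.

Apply the Euclidean algorithm:
  u^3 + 2u^2 - 23u - 60 = (u^3 - 9u^2 - 10u + 168) + (11u^2 - 13u - 228)
  u^3 - 9u^2 - 10u + 168 = ((1/11)u - 86/121)(11u^2 - 13u - 228) + ((180/121)u + 720/121)
  11u^2 - 13u - 228 = ((1331/180)u - 2299/60)((180/121)u + 720/121) + (0)
Last nonzero remainder: (180/121)u + 720/121. Dividing through by 180/121 gives the monic gcd u + 4.

u + 4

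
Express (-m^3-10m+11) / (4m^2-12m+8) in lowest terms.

(-m^2-m-11)/(4m-8)

Euclidean algorithm in ℚ[m]:
  -m^3-10m+11 = (-(1/4)m-3/4)(4m^2-12m+8) + (-17m+17)
  4m^2-12m+8 = (-(4/17)m+8/17)(-17m+17) + (0)
Last nonzero remainder: -17m+17. Dividing through by -17 gives the monic gcd m-1.
Cancel m-1 from numerator and denominator to get the reduced form.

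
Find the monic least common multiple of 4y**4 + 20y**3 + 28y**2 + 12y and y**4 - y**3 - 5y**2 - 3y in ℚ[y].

y**5 + 2y**4 - 8y**3 - 18y**2 - 9y

By polynomial division,
  4y**4 + 20y**3 + 28y**2 + 12y = (4)(y**4 - y**3 - 5y**2 - 3y) + (24y**3 + 48y**2 + 24y)
  y**4 - y**3 - 5y**2 - 3y = ((1/24)y - 1/8)(24y**3 + 48y**2 + 24y) + (0)
Last nonzero remainder: 24y**3 + 48y**2 + 24y. Dividing through by 24 gives the monic gcd y**3 + 2y**2 + y.
Then lcm(f, g) = f·g / gcd(f, g); expanding and making the result monic gives the answer.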